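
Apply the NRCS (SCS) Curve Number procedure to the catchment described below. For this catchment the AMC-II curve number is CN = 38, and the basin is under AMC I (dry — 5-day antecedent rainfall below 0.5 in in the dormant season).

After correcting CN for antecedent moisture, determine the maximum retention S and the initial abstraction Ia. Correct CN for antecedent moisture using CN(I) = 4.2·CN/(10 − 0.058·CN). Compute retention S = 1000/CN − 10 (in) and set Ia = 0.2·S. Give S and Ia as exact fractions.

S = 15500/399 in ≈ 38.847 in; Ia = 3100/399 in ≈ 7.769 in

Adjust CN=38 to AMC I: 4.2·38/(10 − 0.058·38) → (798/5) ÷ (1949/250) = 39900/1949 ≈ 20.472
S = 1000/(39900/1949) − 10 = 15500/399 in ≈ 38.847 in
Ia = 0.2·(15500/399) = 3100/399 in ≈ 7.769 in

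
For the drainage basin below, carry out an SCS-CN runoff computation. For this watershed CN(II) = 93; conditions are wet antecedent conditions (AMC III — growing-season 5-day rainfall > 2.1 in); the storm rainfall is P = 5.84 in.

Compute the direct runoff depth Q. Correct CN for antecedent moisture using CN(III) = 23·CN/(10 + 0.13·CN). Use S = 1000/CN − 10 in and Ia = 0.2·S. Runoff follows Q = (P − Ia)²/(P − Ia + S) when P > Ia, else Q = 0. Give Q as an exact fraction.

Q = 47676867218/8724285825 in ≈ 5.465 in

Wet (AMC III): CN(III) = 23·93/(10 + 0.13·93) = 2139/(2209/100) = 213900/2209 ≈ 96.831
Max retention: S = 1000/(213900/2209) − 10 = 700/2139 in (≈ 0.327 in)
Ia = 0.2·(700/2139) = 140/2139 in ≈ 0.065 in
Since P=5.840 > Ia=0.065: effective rainfall P−Ia = 308794/53475 in
Q = (308794/53475)²/((308794/53475) + 700/2139) = (95353734436/2859575625)/(326294/53475) = 47676867218/8724285825 in ≈ 5.465 in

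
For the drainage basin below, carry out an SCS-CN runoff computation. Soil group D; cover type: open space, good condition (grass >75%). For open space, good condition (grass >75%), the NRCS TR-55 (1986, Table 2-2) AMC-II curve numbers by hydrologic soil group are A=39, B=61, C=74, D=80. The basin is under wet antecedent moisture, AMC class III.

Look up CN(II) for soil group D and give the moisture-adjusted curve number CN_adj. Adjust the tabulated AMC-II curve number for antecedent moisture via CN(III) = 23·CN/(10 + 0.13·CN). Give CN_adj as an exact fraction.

CN_adj = 4600/51 ≈ 90.196

NRCS table: open space, good condition (grass >75%), soil group D → CN(II) = 80
CN(III) from CN(II)=80: (23·80)/(10 + 0.13·80) = 4600/51 ≈ 90.196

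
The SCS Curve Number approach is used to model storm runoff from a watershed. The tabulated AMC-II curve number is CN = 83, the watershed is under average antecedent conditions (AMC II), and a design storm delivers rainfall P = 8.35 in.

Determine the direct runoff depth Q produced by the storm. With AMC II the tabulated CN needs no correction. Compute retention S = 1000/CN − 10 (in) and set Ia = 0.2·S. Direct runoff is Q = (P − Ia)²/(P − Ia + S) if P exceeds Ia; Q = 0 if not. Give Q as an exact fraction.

CN(II) = 83; AMC II needs no correction.
S = 1000/83 − 10 = 170/83 in ≈ 2.048 in
Ia = 0.2·(170/83) = 34/83 in ≈ 0.410 in
P − Ia = 8.350 − 0.410 = 13181/1660 ≈ 7.940 in (> 0, runoff occurs)
Q = (13181/1660)²/((13181/1660) + 170/83) = (173738761/2755600)/(16581/1660) = 173738761/27524460 in ≈ 6.312 in

Q = 173738761/27524460 in ≈ 6.312 in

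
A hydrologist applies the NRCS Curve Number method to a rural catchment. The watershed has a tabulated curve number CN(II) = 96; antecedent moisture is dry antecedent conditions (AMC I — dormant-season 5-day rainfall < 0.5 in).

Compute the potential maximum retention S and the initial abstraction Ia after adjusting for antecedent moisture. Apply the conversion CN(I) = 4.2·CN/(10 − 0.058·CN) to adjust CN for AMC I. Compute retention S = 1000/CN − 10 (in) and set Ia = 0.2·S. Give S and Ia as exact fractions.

Dry (AMC I): CN(I) = 4.2·96/(10 − 0.058·96) = (2016/5)/(554/125) = 25200/277 ≈ 90.975
S = 1000/(25200/277) − 10 = 125/126 in ≈ 0.992 in
Ia = 0.2S: 0.2·0.992 = 0.198 in (exactly 25/126)

S = 125/126 in ≈ 0.992 in; Ia = 25/126 in ≈ 0.198 in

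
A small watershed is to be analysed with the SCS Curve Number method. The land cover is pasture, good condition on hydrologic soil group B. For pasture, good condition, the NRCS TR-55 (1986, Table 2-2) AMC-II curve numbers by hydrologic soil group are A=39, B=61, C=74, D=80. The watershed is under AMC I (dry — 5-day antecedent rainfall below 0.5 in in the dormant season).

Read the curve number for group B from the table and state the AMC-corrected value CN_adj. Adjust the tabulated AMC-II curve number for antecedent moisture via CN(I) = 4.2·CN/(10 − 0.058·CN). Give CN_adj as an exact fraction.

CN_adj = 42700/1077 ≈ 39.647

NRCS table: pasture, good condition, soil group B → CN(II) = 61
CN(I) from CN(II)=61: (4.2·61)/(10 − 0.058·61) = 42700/1077 ≈ 39.647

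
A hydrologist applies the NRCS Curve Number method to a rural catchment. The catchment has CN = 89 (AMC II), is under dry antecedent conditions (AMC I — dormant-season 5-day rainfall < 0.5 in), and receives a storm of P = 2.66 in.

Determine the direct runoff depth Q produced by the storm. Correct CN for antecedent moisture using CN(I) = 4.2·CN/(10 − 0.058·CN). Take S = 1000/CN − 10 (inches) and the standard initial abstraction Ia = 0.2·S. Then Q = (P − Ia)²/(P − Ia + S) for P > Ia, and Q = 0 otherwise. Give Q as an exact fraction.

CN(I) from CN(II)=89: (4.2·89)/(10 − 0.058·89) = 186900/2419 ≈ 77.263
S = 1000/(186900/2419) − 10 = 5500/1869 in ≈ 2.943 in
Initial abstraction Ia = S/5 = (5500/1869)/5 = 1100/1869 ≈ 0.589 in
Excess rainfall: 2.660 − 0.589 = 2.071 in; P > Ia so Q > 0
Runoff Q = (P−Ia)²/(P−Ia+S) = (2.071)²/(2.071+2.943) = 37472054929/43788520650 ≈ 0.856 in

Q = 37472054929/43788520650 in ≈ 0.856 in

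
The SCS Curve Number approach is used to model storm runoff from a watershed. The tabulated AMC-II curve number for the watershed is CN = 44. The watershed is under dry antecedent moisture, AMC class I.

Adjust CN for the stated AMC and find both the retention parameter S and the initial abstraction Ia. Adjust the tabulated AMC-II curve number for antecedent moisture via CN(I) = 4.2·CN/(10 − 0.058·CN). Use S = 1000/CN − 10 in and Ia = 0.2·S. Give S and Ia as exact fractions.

S = 1000/33 in ≈ 30.303 in; Ia = 200/33 in ≈ 6.061 in

CN(I) from CN(II)=44: (4.2·44)/(10 − 0.058·44) = 3300/133 ≈ 24.812
S = 1000/(3300/133) − 10 = 1000/33 in ≈ 30.303 in
Ia = 0.2S: 0.2·30.303 = 6.061 in (exactly 200/33)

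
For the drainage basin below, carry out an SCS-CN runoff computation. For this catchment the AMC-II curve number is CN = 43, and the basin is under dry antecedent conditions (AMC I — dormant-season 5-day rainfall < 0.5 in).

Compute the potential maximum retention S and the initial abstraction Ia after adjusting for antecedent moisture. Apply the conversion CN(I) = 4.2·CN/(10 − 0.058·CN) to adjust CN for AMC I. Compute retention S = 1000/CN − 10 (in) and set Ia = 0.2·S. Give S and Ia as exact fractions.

S = 9500/301 in ≈ 31.561 in; Ia = 1900/301 in ≈ 6.312 in

Adjust CN=43 to AMC I: 4.2·43/(10 − 0.058·43) → (903/5) ÷ (3753/500) = 30100/1251 ≈ 24.061
Retention S: 1000/CN − 10 with CN=24.061 → S = 9500/301 ≈ 31.561 in
Ia = 0.2·(9500/301) = 1900/301 in ≈ 6.312 in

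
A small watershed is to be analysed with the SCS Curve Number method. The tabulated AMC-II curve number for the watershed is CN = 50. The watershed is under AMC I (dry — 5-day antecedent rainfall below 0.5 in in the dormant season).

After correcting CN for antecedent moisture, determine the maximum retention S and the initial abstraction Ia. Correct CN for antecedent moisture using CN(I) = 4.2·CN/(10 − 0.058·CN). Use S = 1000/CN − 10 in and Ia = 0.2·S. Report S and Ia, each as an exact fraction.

S = 500/21 in ≈ 23.810 in; Ia = 100/21 in ≈ 4.762 in

Adjust CN=50 to AMC I: 4.2·50/(10 − 0.058·50) → 210 ÷ (71/10) = 2100/71 ≈ 29.577
Max retention: S = 1000/(2100/71) − 10 = 500/21 in (≈ 23.810 in)
Ia = 0.2S: 0.2·23.810 = 4.762 in (exactly 100/21)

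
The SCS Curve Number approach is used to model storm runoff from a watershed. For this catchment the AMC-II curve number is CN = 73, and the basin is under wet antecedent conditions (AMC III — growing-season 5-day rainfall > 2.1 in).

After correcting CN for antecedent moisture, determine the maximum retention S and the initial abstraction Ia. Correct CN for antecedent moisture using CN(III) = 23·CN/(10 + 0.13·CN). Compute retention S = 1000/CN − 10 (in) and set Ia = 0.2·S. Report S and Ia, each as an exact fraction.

Wet (AMC III): CN(III) = 23·73/(10 + 0.13·73) = 1679/(1949/100) = 167900/1949 ≈ 86.147
Max retention: S = 1000/(167900/1949) − 10 = 2700/1679 in (≈ 1.608 in)
Initial abstraction Ia = S/5 = (2700/1679)/5 = 540/1679 ≈ 0.322 in

S = 2700/1679 in ≈ 1.608 in; Ia = 540/1679 in ≈ 0.322 in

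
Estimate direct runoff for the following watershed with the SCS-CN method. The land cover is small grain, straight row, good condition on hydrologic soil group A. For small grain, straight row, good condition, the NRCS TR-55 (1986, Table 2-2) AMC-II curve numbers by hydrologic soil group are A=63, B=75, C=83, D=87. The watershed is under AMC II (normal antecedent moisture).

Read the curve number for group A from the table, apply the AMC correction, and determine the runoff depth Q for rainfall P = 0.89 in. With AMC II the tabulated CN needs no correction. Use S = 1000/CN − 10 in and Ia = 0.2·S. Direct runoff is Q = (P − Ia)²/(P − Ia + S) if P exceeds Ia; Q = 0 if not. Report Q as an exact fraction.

Q = 0 in ≈ 0.000 in

NRCS table: small grain, straight row, good condition, soil group A → CN(II) = 63
CN(II) = 63; AMC II needs no correction.
Max retention: S = 1000/63 − 10 = 370/63 in (≈ 5.873 in)
Ia = 0.2S: 0.2·5.873 = 1.175 in (exactly 74/63)
P = 0.890 ≤ Ia = 1.175 in: entire storm abstracted, Q = 0.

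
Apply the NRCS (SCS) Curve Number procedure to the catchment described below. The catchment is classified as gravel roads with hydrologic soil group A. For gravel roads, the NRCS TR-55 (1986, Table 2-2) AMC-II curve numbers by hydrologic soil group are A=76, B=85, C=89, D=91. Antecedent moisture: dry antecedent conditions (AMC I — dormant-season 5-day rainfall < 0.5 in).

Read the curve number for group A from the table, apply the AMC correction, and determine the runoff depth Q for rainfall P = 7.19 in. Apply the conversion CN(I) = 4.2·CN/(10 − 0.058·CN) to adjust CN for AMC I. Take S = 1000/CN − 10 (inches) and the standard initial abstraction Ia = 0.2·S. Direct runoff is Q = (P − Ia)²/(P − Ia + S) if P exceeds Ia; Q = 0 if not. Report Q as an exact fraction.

NRCS table: gravel roads, soil group A → CN(II) = 76
Dry (AMC I): CN(I) = 4.2·76/(10 − 0.058·76) = (1596/5)/(699/125) = 13300/233 ≈ 57.082
Max retention: S = 1000/(13300/233) − 10 = 1000/133 in (≈ 7.519 in)
Ia = 0.2S: 0.2·7.519 = 1.504 in (exactly 200/133)
P − Ia = 7.190 − 1.504 = 75627/13300 ≈ 5.686 in (> 0, runoff occurs)
Q: (75627/13300)² ÷ (175627/13300) = 5719443129/2335839100 in (≈ 2.449 in)

Q = 5719443129/2335839100 in ≈ 2.449 in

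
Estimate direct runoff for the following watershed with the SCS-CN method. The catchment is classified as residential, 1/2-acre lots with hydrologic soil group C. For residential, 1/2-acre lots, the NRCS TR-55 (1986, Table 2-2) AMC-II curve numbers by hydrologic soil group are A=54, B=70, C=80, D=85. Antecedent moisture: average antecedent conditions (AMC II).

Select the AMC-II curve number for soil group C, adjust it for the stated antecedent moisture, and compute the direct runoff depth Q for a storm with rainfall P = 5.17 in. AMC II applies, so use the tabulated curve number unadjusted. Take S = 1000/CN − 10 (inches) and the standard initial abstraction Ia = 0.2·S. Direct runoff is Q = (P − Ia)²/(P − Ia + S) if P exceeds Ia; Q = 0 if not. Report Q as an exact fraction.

NRCS table: residential, 1/2-acre lots, soil group C → CN(II) = 80
CN(II) = 80; AMC II needs no correction.
Max retention: S = 1000/80 − 10 = 5/2 in (≈ 2.500 in)
Ia = 0.2S: 0.2·2.500 = 0.500 in (exactly 1/2)
Since P=5.170 > Ia=0.500: effective rainfall P−Ia = 467/100 in
Q = (467/100)²/((467/100) + 5/2) = (218089/10000)/(717/100) = 218089/71700 in ≈ 3.042 in

Q = 218089/71700 in ≈ 3.042 in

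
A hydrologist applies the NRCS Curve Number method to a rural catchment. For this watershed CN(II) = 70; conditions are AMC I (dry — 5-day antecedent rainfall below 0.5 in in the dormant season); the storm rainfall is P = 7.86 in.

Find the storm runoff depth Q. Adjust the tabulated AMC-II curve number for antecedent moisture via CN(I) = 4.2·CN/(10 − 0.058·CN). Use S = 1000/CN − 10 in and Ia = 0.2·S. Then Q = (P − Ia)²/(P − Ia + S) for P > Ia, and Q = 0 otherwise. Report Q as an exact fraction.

Dry (AMC I): CN(I) = 4.2·70/(10 − 0.058·70) = 294/(297/50) = 4900/99 ≈ 49.495
Retention S: 1000/CN − 10 with CN=49.495 → S = 500/49 ≈ 10.204 in
Initial abstraction Ia = S/5 = (500/49)/5 = 100/49 ≈ 2.041 in
Since P=7.860 > Ia=2.041: effective rainfall P−Ia = 14257/2450 in
Q = (14257/2450)²/((14257/2450) + 500/49) = (203262049/6002500)/(39257/2450) = 203262049/96179650 in ≈ 2.113 in

Q = 203262049/96179650 in ≈ 2.113 in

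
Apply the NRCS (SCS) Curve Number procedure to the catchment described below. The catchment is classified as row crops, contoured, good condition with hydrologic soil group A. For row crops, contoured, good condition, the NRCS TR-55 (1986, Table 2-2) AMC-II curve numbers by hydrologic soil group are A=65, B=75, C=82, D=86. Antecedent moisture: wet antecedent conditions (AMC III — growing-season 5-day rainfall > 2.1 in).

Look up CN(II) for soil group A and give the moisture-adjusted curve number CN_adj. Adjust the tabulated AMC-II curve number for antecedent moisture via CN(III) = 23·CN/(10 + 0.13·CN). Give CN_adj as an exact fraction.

NRCS table: row crops, contoured, good condition, soil group A → CN(II) = 65
Adjust CN=65 to AMC III: 23·65/(10 + 0.13·65) → 1495 ÷ (369/20) = 29900/369 ≈ 81.030

CN_adj = 29900/369 ≈ 81.030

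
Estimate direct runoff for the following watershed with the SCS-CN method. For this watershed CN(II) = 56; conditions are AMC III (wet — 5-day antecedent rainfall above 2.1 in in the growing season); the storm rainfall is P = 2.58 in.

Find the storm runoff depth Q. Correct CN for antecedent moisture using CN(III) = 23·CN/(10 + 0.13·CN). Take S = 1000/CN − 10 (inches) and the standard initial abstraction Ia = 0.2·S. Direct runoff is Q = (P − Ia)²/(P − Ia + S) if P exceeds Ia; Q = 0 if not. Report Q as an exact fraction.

CN(III) from CN(II)=56: (23·56)/(10 + 0.13·56) = 4025/54 ≈ 74.537
Max retention: S = 1000/(4025/54) − 10 = 550/161 in (≈ 3.416 in)
Initial abstraction Ia = S/5 = (550/161)/5 = 110/161 ≈ 0.683 in
Excess rainfall: 2.580 − 0.683 = 1.897 in; P > Ia so Q > 0
Q = (15269/8050)²/((15269/8050) + 550/161) = (233142361/64802500)/(42769/8050) = 233142361/344290450 in ≈ 0.677 in

Q = 233142361/344290450 in ≈ 0.677 in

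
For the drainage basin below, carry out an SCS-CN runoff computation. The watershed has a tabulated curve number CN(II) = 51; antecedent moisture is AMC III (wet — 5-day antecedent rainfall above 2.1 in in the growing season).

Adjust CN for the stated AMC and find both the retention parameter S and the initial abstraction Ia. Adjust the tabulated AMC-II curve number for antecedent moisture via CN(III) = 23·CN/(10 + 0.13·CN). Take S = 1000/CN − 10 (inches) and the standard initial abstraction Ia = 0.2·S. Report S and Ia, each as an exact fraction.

Adjust CN=51 to AMC III: 23·51/(10 + 0.13·51) → 1173 ÷ (1663/100) = 117300/1663 ≈ 70.535
S = 1000/(117300/1663) − 10 = 4900/1173 in ≈ 4.177 in
Ia = 0.2·(4900/1173) = 980/1173 in ≈ 0.835 in

S = 4900/1173 in ≈ 4.177 in; Ia = 980/1173 in ≈ 0.835 in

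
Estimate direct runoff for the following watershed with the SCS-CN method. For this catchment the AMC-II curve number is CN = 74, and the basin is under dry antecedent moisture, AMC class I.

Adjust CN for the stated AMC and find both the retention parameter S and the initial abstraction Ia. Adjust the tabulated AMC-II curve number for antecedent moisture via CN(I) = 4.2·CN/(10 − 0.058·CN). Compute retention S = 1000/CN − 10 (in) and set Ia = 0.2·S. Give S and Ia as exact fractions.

S = 6500/777 in ≈ 8.366 in; Ia = 1300/777 in ≈ 1.673 in

Dry (AMC I): CN(I) = 4.2·74/(10 − 0.058·74) = (1554/5)/(1427/250) = 77700/1427 ≈ 54.450
S = 1000/(77700/1427) − 10 = 6500/777 in ≈ 8.366 in
Ia = 0.2·(6500/777) = 1300/777 in ≈ 1.673 in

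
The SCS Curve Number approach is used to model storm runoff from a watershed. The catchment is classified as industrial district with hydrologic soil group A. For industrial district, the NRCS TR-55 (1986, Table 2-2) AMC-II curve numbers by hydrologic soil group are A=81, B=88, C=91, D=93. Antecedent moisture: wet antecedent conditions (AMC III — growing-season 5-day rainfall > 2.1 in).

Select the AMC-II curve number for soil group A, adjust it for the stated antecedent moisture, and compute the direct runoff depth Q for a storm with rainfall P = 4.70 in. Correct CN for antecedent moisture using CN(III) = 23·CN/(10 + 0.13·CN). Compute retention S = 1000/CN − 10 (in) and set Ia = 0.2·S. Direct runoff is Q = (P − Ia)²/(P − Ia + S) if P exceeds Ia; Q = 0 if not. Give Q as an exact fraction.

Q = 7015905121/1914437430 in ≈ 3.665 in

NRCS table: industrial district, soil group A → CN(II) = 81
Adjust CN=81 to AMC III: 23·81/(10 + 0.13·81) → 1863 ÷ (2053/100) = 186300/2053 ≈ 90.745
Retention S: 1000/CN − 10 with CN=90.745 → S = 1900/1863 ≈ 1.020 in
Ia = 0.2·(1900/1863) = 380/1863 in ≈ 0.204 in
Excess rainfall: 4.700 − 0.204 = 4.496 in; P > Ia so Q > 0
Runoff Q = (P−Ia)²/(P−Ia+S) = (4.496)²/(4.496+1.020) = 7015905121/1914437430 ≈ 3.665 in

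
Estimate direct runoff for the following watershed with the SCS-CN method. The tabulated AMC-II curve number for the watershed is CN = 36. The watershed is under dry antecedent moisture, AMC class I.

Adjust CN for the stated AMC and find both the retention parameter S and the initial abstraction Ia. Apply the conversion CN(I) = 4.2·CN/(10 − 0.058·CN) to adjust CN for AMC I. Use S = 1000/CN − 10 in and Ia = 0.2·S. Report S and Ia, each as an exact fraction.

S = 8000/189 in ≈ 42.328 in; Ia = 1600/189 in ≈ 8.466 in

CN(I) from CN(II)=36: (4.2·36)/(10 − 0.058·36) = 18900/989 ≈ 19.110
Retention S: 1000/CN − 10 with CN=19.110 → S = 8000/189 ≈ 42.328 in
Ia = 0.2·(8000/189) = 1600/189 in ≈ 8.466 in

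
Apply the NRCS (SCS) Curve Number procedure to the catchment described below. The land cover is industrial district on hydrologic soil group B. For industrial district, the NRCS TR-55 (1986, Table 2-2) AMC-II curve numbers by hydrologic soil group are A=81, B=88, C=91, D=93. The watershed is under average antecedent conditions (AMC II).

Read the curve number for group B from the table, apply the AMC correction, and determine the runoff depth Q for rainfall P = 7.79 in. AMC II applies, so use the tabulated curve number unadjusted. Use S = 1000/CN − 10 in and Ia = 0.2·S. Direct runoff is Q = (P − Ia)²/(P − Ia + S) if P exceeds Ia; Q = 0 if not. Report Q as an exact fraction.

NRCS table: industrial district, soil group B → CN(II) = 88
AMC II — tabulated CN = 88 applies directly.
S = 1000/88 − 10 = 15/11 in ≈ 1.364 in
Ia = 0.2·(15/11) = 3/11 in ≈ 0.273 in
P − Ia = 7.790 − 0.273 = 8269/1100 ≈ 7.517 in (> 0, runoff occurs)
Runoff Q = (P−Ia)²/(P−Ia+S) = (7.517)²/(7.517+1.364) = 68376361/10745900 ≈ 6.363 in

Q = 68376361/10745900 in ≈ 6.363 in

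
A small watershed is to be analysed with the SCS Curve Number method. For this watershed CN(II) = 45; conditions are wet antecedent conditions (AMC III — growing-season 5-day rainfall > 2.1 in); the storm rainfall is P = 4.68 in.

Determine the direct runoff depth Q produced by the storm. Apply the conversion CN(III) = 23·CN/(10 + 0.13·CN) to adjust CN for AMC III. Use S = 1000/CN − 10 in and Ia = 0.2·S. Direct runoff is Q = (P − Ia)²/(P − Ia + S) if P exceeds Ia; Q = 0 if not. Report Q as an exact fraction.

Wet (AMC III): CN(III) = 23·45/(10 + 0.13·45) = 1035/(317/20) = 20700/317 ≈ 65.300
Retention S: 1000/CN − 10 with CN=65.300 → S = 1100/207 ≈ 5.314 in
Initial abstraction Ia = S/5 = (1100/207)/5 = 220/207 ≈ 1.063 in
P − Ia = 4.680 − 1.063 = 18719/5175 ≈ 3.617 in (> 0, runoff occurs)
Runoff Q = (P−Ia)²/(P−Ia+S) = (3.617)²/(3.617+5.314) = 350400961/239183325 ≈ 1.465 in

Q = 350400961/239183325 in ≈ 1.465 in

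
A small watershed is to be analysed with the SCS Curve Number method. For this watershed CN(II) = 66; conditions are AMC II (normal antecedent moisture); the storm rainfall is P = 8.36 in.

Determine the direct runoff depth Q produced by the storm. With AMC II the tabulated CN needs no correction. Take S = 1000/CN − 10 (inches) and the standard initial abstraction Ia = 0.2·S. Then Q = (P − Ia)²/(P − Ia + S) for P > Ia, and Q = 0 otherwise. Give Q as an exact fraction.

Average conditions: CN = 66 (no AMC adjustment).
Retention S: 1000/CN − 10 with CN=66.000 → S = 170/33 ≈ 5.152 in
Ia = 0.2·(170/33) = 34/33 in ≈ 1.030 in
P − Ia = 8.360 − 1.030 = 6047/825 ≈ 7.330 in (> 0, runoff occurs)
Q: (6047/825)² ÷ (10297/825) = 36566209/8495025 in (≈ 4.304 in)

Q = 36566209/8495025 in ≈ 4.304 in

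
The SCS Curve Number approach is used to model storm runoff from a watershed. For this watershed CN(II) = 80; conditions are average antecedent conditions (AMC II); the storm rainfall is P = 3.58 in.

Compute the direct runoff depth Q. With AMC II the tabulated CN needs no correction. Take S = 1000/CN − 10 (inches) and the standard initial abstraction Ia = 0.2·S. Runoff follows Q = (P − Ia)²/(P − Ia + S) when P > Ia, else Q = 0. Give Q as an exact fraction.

Q = 11858/6975 in ≈ 1.700 in

Average conditions: CN = 80 (no AMC adjustment).
Max retention: S = 1000/80 − 10 = 5/2 in (≈ 2.500 in)
Initial abstraction Ia = S/5 = (5/2)/5 = 1/2 ≈ 0.500 in
Since P=3.580 > Ia=0.500: effective rainfall P−Ia = 77/25 in
Q = (77/25)²/((77/25) + 5/2) = (5929/625)/(279/50) = 11858/6975 in ≈ 1.700 in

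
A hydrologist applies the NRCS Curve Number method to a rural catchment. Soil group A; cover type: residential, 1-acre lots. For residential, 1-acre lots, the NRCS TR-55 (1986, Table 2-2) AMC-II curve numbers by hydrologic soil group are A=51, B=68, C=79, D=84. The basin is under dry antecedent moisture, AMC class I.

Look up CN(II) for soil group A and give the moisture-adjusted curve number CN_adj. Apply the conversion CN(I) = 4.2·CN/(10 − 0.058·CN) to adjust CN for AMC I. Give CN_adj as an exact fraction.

NRCS table: residential, 1-acre lots, soil group A → CN(II) = 51
CN(I) from CN(II)=51: (4.2·51)/(10 − 0.058·51) = 15300/503 ≈ 30.417

CN_adj = 15300/503 ≈ 30.417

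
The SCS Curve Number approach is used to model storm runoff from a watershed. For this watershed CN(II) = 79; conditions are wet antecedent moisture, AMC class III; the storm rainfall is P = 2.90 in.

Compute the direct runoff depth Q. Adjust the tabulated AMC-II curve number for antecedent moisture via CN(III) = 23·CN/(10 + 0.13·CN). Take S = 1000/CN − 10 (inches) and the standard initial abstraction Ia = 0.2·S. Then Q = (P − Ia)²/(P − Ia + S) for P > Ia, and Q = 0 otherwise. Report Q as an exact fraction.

Q = 2351571049/1262687810 in ≈ 1.862 in

CN(III) from CN(II)=79: (23·79)/(10 + 0.13·79) = 181700/2027 ≈ 89.640
S = 1000/(181700/2027) − 10 = 2100/1817 in ≈ 1.156 in
Ia = 0.2S: 0.2·1.156 = 0.231 in (exactly 420/1817)
P − Ia = 2.900 − 0.231 = 48493/18170 ≈ 2.669 in (> 0, runoff occurs)
Q: (48493/18170)² ÷ (69493/18170) = 2351571049/1262687810 in (≈ 1.862 in)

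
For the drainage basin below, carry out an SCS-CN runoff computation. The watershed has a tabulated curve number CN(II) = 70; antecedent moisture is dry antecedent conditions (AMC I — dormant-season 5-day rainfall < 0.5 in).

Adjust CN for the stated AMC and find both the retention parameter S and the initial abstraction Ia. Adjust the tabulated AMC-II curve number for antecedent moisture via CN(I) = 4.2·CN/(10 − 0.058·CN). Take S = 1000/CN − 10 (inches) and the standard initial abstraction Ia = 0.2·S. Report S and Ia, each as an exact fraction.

CN(I) from CN(II)=70: (4.2·70)/(10 − 0.058·70) = 4900/99 ≈ 49.495
Retention S: 1000/CN − 10 with CN=49.495 → S = 500/49 ≈ 10.204 in
Ia = 0.2·(500/49) = 100/49 in ≈ 2.041 in

S = 500/49 in ≈ 10.204 in; Ia = 100/49 in ≈ 2.041 in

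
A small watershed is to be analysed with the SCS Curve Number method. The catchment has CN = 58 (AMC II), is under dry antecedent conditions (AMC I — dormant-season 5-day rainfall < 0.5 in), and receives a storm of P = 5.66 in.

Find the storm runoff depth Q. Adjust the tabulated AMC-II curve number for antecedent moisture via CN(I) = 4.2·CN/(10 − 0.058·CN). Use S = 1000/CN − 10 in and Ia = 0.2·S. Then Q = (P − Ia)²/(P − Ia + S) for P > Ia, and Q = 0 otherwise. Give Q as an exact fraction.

Q = 10284849/40900150 in ≈ 0.251 in

Adjust CN=58 to AMC I: 4.2·58/(10 − 0.058·58) → (1218/5) ÷ (1659/250) = 2900/79 ≈ 36.709
Retention S: 1000/CN − 10 with CN=36.709 → S = 500/29 ≈ 17.241 in
Ia = 0.2·(500/29) = 100/29 in ≈ 3.448 in
P − Ia = 5.660 − 3.448 = 3207/1450 ≈ 2.212 in (> 0, runoff occurs)
Q = (3207/1450)²/((3207/1450) + 500/29) = (10284849/2102500)/(28207/1450) = 10284849/40900150 in ≈ 0.251 in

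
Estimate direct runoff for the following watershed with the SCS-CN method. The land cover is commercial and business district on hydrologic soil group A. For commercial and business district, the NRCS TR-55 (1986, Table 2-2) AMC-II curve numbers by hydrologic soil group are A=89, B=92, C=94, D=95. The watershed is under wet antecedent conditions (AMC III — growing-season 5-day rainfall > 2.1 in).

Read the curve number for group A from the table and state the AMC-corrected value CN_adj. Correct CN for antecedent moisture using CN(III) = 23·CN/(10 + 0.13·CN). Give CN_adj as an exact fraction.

CN_adj = 204700/2157 ≈ 94.900

NRCS table: commercial and business district, soil group A → CN(II) = 89
CN(III) from CN(II)=89: (23·89)/(10 + 0.13·89) = 204700/2157 ≈ 94.900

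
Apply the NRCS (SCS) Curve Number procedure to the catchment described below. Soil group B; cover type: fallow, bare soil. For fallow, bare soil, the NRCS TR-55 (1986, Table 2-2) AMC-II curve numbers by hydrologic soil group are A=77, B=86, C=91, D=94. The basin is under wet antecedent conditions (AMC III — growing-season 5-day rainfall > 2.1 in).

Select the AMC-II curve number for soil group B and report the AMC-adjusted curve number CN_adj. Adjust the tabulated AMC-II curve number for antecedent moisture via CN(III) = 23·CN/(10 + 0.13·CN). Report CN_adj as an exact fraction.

CN_adj = 98900/1059 ≈ 93.390

NRCS table: fallow, bare soil, soil group B → CN(II) = 86
Wet (AMC III): CN(III) = 23·86/(10 + 0.13·86) = 1978/(1059/50) = 98900/1059 ≈ 93.390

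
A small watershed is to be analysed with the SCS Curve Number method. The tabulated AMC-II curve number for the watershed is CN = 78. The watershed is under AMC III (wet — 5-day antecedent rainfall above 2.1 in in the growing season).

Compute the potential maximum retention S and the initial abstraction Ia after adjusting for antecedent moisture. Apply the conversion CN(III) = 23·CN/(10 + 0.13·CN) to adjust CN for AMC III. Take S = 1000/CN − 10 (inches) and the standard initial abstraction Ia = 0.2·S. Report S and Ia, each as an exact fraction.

Adjust CN=78 to AMC III: 23·78/(10 + 0.13·78) → 1794 ÷ (1007/50) = 89700/1007 ≈ 89.076
Max retention: S = 1000/(89700/1007) − 10 = 1100/897 in (≈ 1.226 in)
Initial abstraction Ia = S/5 = (1100/897)/5 = 220/897 ≈ 0.245 in

S = 1100/897 in ≈ 1.226 in; Ia = 220/897 in ≈ 0.245 in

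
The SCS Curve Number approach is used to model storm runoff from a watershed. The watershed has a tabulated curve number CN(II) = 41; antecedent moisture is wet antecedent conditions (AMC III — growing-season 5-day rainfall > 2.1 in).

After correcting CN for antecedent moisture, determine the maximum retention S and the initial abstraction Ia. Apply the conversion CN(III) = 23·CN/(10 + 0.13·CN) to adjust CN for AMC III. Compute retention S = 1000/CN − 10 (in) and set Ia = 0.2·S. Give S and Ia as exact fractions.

Adjust CN=41 to AMC III: 23·41/(10 + 0.13·41) → 943 ÷ (1533/100) = 94300/1533 ≈ 61.513
S = 1000/(94300/1533) − 10 = 5900/943 in ≈ 6.257 in
Ia = 0.2S: 0.2·6.257 = 1.251 in (exactly 1180/943)

S = 5900/943 in ≈ 6.257 in; Ia = 1180/943 in ≈ 1.251 in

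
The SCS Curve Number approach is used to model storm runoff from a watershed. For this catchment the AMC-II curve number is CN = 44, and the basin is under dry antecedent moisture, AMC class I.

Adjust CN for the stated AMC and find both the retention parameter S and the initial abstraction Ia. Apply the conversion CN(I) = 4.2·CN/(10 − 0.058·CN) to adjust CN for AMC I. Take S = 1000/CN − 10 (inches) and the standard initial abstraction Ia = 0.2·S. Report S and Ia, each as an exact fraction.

CN(I) from CN(II)=44: (4.2·44)/(10 − 0.058·44) = 3300/133 ≈ 24.812
Max retention: S = 1000/(3300/133) − 10 = 1000/33 in (≈ 30.303 in)
Initial abstraction Ia = S/5 = (1000/33)/5 = 200/33 ≈ 6.061 in

S = 1000/33 in ≈ 30.303 in; Ia = 200/33 in ≈ 6.061 in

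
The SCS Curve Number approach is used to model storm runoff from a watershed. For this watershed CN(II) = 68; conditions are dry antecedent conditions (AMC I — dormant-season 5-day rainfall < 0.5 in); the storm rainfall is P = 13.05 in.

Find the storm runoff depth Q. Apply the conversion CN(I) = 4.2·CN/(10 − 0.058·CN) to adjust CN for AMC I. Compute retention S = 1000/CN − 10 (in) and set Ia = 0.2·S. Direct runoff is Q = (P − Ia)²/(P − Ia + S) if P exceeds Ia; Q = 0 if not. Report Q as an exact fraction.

Adjust CN=68 to AMC I: 4.2·68/(10 − 0.058·68) → (1428/5) ÷ (757/125) = 35700/757 ≈ 47.160
Max retention: S = 1000/(35700/757) − 10 = 4000/357 in (≈ 11.204 in)
Ia = 0.2S: 0.2·11.204 = 2.241 in (exactly 800/357)
P − Ia = 13.050 − 2.241 = 77177/7140 ≈ 10.809 in (> 0, runoff occurs)
Runoff Q = (P−Ia)²/(P−Ia+S) = (10.809)²/(10.809+11.204) = 5956289329/1122243780 ≈ 5.307 in

Q = 5956289329/1122243780 in ≈ 5.307 in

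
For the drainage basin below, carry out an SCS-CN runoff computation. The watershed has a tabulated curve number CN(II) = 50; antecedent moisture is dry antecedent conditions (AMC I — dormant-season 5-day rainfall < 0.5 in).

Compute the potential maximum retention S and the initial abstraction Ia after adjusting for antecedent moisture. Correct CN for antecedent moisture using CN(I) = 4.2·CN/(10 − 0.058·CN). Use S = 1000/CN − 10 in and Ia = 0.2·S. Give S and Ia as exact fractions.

Dry (AMC I): CN(I) = 4.2·50/(10 − 0.058·50) = 210/(71/10) = 2100/71 ≈ 29.577
Retention S: 1000/CN − 10 with CN=29.577 → S = 500/21 ≈ 23.810 in
Initial abstraction Ia = S/5 = (500/21)/5 = 100/21 ≈ 4.762 in

S = 500/21 in ≈ 23.810 in; Ia = 100/21 in ≈ 4.762 in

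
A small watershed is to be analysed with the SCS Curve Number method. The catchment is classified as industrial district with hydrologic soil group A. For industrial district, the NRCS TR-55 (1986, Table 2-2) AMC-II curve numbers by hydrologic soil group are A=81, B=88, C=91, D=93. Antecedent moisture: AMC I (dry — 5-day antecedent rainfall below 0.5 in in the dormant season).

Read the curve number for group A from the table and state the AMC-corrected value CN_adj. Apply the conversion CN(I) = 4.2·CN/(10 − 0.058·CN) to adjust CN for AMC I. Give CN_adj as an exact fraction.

NRCS table: industrial district, soil group A → CN(II) = 81
Adjust CN=81 to AMC I: 4.2·81/(10 − 0.058·81) → (1701/5) ÷ (2651/500) = 170100/2651 ≈ 64.164

CN_adj = 170100/2651 ≈ 64.164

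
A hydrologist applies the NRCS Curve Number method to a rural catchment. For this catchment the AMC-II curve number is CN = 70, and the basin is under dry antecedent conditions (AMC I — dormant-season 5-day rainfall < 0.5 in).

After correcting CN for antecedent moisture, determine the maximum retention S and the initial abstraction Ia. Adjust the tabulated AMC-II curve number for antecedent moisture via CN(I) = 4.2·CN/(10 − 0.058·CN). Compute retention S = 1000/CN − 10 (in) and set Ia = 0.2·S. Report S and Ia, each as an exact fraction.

CN(I) from CN(II)=70: (4.2·70)/(10 − 0.058·70) = 4900/99 ≈ 49.495
S = 1000/(4900/99) − 10 = 500/49 in ≈ 10.204 in
Ia = 0.2·(500/49) = 100/49 in ≈ 2.041 in

S = 500/49 in ≈ 10.204 in; Ia = 100/49 in ≈ 2.041 in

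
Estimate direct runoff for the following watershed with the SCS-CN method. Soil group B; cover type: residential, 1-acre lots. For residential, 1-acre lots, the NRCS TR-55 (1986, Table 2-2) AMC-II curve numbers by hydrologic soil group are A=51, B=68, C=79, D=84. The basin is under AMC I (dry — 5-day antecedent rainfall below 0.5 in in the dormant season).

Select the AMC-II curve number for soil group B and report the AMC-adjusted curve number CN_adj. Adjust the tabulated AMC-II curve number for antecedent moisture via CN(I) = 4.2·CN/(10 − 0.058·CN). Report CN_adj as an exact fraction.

CN_adj = 35700/757 ≈ 47.160

NRCS table: residential, 1-acre lots, soil group B → CN(II) = 68
Dry (AMC I): CN(I) = 4.2·68/(10 − 0.058·68) = (1428/5)/(757/125) = 35700/757 ≈ 47.160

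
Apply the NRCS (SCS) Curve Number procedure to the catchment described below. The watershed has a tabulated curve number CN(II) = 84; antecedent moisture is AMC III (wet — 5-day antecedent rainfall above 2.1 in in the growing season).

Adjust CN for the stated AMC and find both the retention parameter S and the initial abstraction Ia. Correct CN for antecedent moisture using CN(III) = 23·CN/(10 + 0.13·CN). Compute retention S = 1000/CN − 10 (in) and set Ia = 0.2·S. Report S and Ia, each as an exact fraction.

S = 400/483 in ≈ 0.828 in; Ia = 80/483 in ≈ 0.166 in

Wet (AMC III): CN(III) = 23·84/(10 + 0.13·84) = 1932/(523/25) = 48300/523 ≈ 92.352
Retention S: 1000/CN − 10 with CN=92.352 → S = 400/483 ≈ 0.828 in
Ia = 0.2S: 0.2·0.828 = 0.166 in (exactly 80/483)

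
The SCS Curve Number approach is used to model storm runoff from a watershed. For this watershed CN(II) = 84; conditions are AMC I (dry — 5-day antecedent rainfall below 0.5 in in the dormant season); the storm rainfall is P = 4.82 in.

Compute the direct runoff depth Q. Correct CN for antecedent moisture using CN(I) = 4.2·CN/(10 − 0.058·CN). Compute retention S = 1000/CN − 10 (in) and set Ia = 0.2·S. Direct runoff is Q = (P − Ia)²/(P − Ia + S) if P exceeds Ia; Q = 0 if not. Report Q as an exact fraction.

CN(I) from CN(II)=84: (4.2·84)/(10 − 0.058·84) = 44100/641 ≈ 68.799
Retention S: 1000/CN − 10 with CN=68.799 → S = 2000/441 ≈ 4.535 in
Ia = 0.2·(2000/441) = 400/441 in ≈ 0.907 in
Excess rainfall: 4.820 − 0.907 = 3.913 in; P > Ia so Q > 0
Q = (86281/22050)²/((86281/22050) + 2000/441) = (7444410961/486202500)/(186281/22050) = 7444410961/4107496050 in ≈ 1.812 in

Q = 7444410961/4107496050 in ≈ 1.812 in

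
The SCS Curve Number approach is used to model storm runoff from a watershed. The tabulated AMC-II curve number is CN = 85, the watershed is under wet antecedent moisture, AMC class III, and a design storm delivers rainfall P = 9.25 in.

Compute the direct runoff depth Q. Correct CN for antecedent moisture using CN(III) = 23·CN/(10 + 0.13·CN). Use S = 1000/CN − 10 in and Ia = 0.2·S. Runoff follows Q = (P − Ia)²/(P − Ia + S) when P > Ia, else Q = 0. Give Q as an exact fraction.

Wet (AMC III): CN(III) = 23·85/(10 + 0.13·85) = 1955/(421/20) = 39100/421 ≈ 92.874
Max retention: S = 1000/(39100/421) − 10 = 300/391 in (≈ 0.767 in)
Initial abstraction Ia = S/5 = (300/391)/5 = 60/391 ≈ 0.153 in
P − Ia = 9.250 − 0.153 = 14227/1564 ≈ 9.097 in (> 0, runoff occurs)
Q = (14227/1564)²/((14227/1564) + 300/391) = (202407529/2446096)/(15427/1564) = 202407529/24127828 in ≈ 8.389 in

Q = 202407529/24127828 in ≈ 8.389 in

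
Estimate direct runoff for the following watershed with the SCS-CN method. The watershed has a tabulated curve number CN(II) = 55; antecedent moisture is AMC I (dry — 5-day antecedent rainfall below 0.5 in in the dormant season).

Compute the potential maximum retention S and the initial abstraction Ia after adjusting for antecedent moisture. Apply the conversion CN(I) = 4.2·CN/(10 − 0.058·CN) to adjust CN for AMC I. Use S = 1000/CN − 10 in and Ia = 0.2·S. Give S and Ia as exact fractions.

S = 1500/77 in ≈ 19.481 in; Ia = 300/77 in ≈ 3.896 in

Dry (AMC I): CN(I) = 4.2·55/(10 − 0.058·55) = 231/(681/100) = 7700/227 ≈ 33.921
S = 1000/(7700/227) − 10 = 1500/77 in ≈ 19.481 in
Ia = 0.2·(1500/77) = 300/77 in ≈ 3.896 in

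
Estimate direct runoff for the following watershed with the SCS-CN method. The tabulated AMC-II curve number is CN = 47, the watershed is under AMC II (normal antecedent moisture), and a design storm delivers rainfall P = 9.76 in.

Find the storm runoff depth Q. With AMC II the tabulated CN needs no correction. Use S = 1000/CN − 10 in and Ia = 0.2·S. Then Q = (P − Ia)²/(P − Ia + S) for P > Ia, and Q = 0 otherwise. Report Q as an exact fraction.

Q = 19439281/6482475 in ≈ 2.999 in

AMC II — tabulated CN = 47 applies directly.
Max retention: S = 1000/47 − 10 = 530/47 in (≈ 11.277 in)
Ia = 0.2·(530/47) = 106/47 in ≈ 2.255 in
P − Ia = 9.760 − 2.255 = 8818/1175 ≈ 7.505 in (> 0, runoff occurs)
Q: (8818/1175)² ÷ (22068/1175) = 19439281/6482475 in (≈ 2.999 in)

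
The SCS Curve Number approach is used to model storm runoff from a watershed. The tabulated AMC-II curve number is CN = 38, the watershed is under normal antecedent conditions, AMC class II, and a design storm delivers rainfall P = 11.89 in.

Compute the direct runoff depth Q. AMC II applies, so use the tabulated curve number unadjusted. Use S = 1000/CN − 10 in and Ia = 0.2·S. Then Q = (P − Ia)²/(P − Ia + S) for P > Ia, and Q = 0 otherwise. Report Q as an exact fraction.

AMC II — tabulated CN = 38 applies directly.
S = 1000/38 − 10 = 310/19 in ≈ 16.316 in
Initial abstraction Ia = S/5 = (310/19)/5 = 62/19 ≈ 3.263 in
P − Ia = 11.890 − 3.263 = 16391/1900 ≈ 8.627 in (> 0, runoff occurs)
Q: (16391/1900)² ÷ (47391/1900) = 268664881/90042900 in (≈ 2.984 in)

Q = 268664881/90042900 in ≈ 2.984 in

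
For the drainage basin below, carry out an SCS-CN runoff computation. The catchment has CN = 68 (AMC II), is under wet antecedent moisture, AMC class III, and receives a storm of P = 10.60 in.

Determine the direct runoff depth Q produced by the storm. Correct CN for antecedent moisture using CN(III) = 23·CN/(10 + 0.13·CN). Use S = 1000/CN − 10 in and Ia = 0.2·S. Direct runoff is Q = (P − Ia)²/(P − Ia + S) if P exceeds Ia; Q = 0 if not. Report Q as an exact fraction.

Q = 396925929/46769465 in ≈ 8.487 in

CN(III) from CN(II)=68: (23·68)/(10 + 0.13·68) = 39100/471 ≈ 83.015
Max retention: S = 1000/(39100/471) − 10 = 800/391 in (≈ 2.046 in)
Ia = 0.2·(800/391) = 160/391 in ≈ 0.409 in
Excess rainfall: 10.600 − 0.409 = 10.191 in; P > Ia so Q > 0
Q: (19923/1955)² ÷ (23923/1955) = 396925929/46769465 in (≈ 8.487 in)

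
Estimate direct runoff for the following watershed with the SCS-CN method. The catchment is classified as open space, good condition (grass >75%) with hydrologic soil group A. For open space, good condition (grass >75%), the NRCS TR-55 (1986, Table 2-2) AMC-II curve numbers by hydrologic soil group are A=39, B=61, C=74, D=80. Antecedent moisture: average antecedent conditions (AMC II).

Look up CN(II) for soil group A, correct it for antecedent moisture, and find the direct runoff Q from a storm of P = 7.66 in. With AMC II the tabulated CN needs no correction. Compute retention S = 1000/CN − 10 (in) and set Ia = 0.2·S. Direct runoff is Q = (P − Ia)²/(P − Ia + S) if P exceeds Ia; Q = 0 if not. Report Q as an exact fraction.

Q = 78092569/76707150 in ≈ 1.018 in

NRCS table: open space, good condition (grass >75%), soil group A → CN(II) = 39
CN(II) = 39; AMC II needs no correction.
S = 1000/39 − 10 = 610/39 in ≈ 15.641 in
Ia = 0.2·(610/39) = 122/39 in ≈ 3.128 in
Excess rainfall: 7.660 − 3.128 = 4.532 in; P > Ia so Q > 0
Q: (8837/1950)² ÷ (39337/1950) = 78092569/76707150 in (≈ 1.018 in)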